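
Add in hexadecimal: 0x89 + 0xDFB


Align and add column by column (LSB to MSB, each column mod 16 with carry):
  0089
+ 0DFB
  ----
  col 0: 9(9) + B(11) + 0 (carry in) = 20 → 4(4), carry out 1
  col 1: 8(8) + F(15) + 1 (carry in) = 24 → 8(8), carry out 1
  col 2: 0(0) + D(13) + 1 (carry in) = 14 → E(14), carry out 0
  col 3: 0(0) + 0(0) + 0 (carry in) = 0 → 0(0), carry out 0
Reading digits MSB→LSB: 0E84
Strip leading zeros: E84
= 0xE84


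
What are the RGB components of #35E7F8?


Hex: #35E7F8
R = 35₁₆ = 53
G = E7₁₆ = 231
B = F8₁₆ = 248
= RGB(53, 231, 248)


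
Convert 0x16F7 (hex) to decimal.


Positional values:
Position 0: 7 × 16^0 = 7 × 1 = 7
Position 1: F × 16^1 = 15 × 16 = 240
Position 2: 6 × 16^2 = 6 × 256 = 1536
Position 3: 1 × 16^3 = 1 × 4096 = 4096
Sum = 7 + 240 + 1536 + 4096
= 5879


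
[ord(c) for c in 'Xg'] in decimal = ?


String: 'Xg'  (2 characters)
Per-character ASCII lookup:
  'X': uppercase starts at 65: 'X' = 65 + 23 = 88
  'g': lowercase starts at 97: 'g' = 97 + 6 = 103
= 88 103


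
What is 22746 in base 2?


Divide by 2 repeatedly:
22746 ÷ 2 = 11373 remainder 0
11373 ÷ 2 = 5686 remainder 1
5686 ÷ 2 = 2843 remainder 0
2843 ÷ 2 = 1421 remainder 1
1421 ÷ 2 = 710 remainder 1
710 ÷ 2 = 355 remainder 0
355 ÷ 2 = 177 remainder 1
177 ÷ 2 = 88 remainder 1
88 ÷ 2 = 44 remainder 0
44 ÷ 2 = 22 remainder 0
22 ÷ 2 = 11 remainder 0
11 ÷ 2 = 5 remainder 1
5 ÷ 2 = 2 remainder 1
2 ÷ 2 = 1 remainder 0
1 ÷ 2 = 0 remainder 1
Reading remainders bottom-up:
= 101100011011010


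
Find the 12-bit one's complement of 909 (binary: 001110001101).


Original: 001110001101
Invert all bits:
  bit 0: 0 → 1
  bit 1: 0 → 1
  bit 2: 1 → 0
  bit 3: 1 → 0
  bit 4: 1 → 0
  bit 5: 0 → 1
  bit 6: 0 → 1
  bit 7: 0 → 1
  bit 8: 1 → 0
  bit 9: 1 → 0
  bit 10: 0 → 1
  bit 11: 1 → 0
= 110001110010


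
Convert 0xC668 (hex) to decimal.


Positional values:
Position 0: 8 × 16^0 = 8 × 1 = 8
Position 1: 6 × 16^1 = 6 × 16 = 96
Position 2: 6 × 16^2 = 6 × 256 = 1536
Position 3: C × 16^3 = 12 × 4096 = 49152
Sum = 8 + 96 + 1536 + 49152
= 50792


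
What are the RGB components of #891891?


Hex: #891891
R = 89₁₆ = 137
G = 18₁₆ = 24
B = 91₁₆ = 145
= RGB(137, 24, 145)


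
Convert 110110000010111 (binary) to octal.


Group into 3-bit groups: 110110000010111
  110 = 6
  110 = 6
  000 = 0
  010 = 2
  111 = 7
= 0o66027


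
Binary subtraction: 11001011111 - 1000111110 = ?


Align and subtract column by column (LSB to MSB, borrowing when needed):
  11001011111
- 01000111110
  -----------
  col 0: (1 - 0 borrow-in) - 0 → 1 - 0 = 1, borrow out 0
  col 1: (1 - 0 borrow-in) - 1 → 1 - 1 = 0, borrow out 0
  col 2: (1 - 0 borrow-in) - 1 → 1 - 1 = 0, borrow out 0
  col 3: (1 - 0 borrow-in) - 1 → 1 - 1 = 0, borrow out 0
  col 4: (1 - 0 borrow-in) - 1 → 1 - 1 = 0, borrow out 0
  col 5: (0 - 0 borrow-in) - 1 → borrow from next column: (0+2) - 1 = 1, borrow out 1
  col 6: (1 - 1 borrow-in) - 0 → 0 - 0 = 0, borrow out 0
  col 7: (0 - 0 borrow-in) - 0 → 0 - 0 = 0, borrow out 0
  col 8: (0 - 0 borrow-in) - 0 → 0 - 0 = 0, borrow out 0
  col 9: (1 - 0 borrow-in) - 1 → 1 - 1 = 0, borrow out 0
  col 10: (1 - 0 borrow-in) - 0 → 1 - 0 = 1, borrow out 0
Reading bits MSB→LSB: 10000100001
Strip leading zeros: 10000100001
= 10000100001


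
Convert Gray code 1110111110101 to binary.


Gray code: 1110111110101
MSB stays the same: 1
Each subsequent bit = prev_binary XOR current_gray:
  B[1] = 1 XOR 1 = 0
  B[2] = 0 XOR 1 = 1
  B[3] = 1 XOR 0 = 1
  B[4] = 1 XOR 1 = 0
  B[5] = 0 XOR 1 = 1
  B[6] = 1 XOR 1 = 0
  B[7] = 0 XOR 1 = 1
  B[8] = 1 XOR 1 = 0
  B[9] = 0 XOR 0 = 0
  B[10] = 0 XOR 1 = 1
  B[11] = 1 XOR 0 = 1
  B[12] = 1 XOR 1 = 0
= 1011010100110 (5798 decimal)


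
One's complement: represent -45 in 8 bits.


Original: 00101101
Invert all bits:
  bit 0: 0 → 1
  bit 1: 0 → 1
  bit 2: 1 → 0
  bit 3: 0 → 1
  bit 4: 1 → 0
  bit 5: 1 → 0
  bit 6: 0 → 1
  bit 7: 1 → 0
= 11010010


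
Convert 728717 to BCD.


Each digit → 4-bit binary:
  7 → 0111
  2 → 0010
  8 → 1000
  7 → 0111
  1 → 0001
  7 → 0111
= 0111 0010 1000 0111 0001 0111


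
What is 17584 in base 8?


Divide by 8 repeatedly:
17584 ÷ 8 = 2198 remainder 0
2198 ÷ 8 = 274 remainder 6
274 ÷ 8 = 34 remainder 2
34 ÷ 8 = 4 remainder 2
4 ÷ 8 = 0 remainder 4
Reading remainders bottom-up:
= 0o42260


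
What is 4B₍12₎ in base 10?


Positional values (base 12):
  B × 12^0 = 11 × 1 = 11
  4 × 12^1 = 4 × 12 = 48
Sum = 11 + 48
= 59


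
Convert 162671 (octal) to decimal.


Positional values:
Position 0: 1 × 8^0 = 1
Position 1: 7 × 8^1 = 56
Position 2: 6 × 8^2 = 384
Position 3: 2 × 8^3 = 1024
Position 4: 6 × 8^4 = 24576
Position 5: 1 × 8^5 = 32768
Sum = 1 + 56 + 384 + 1024 + 24576 + 32768
= 58809


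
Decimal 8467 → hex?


Divide by 16 repeatedly:
8467 ÷ 16 = 529 remainder 3 (3)
529 ÷ 16 = 33 remainder 1 (1)
33 ÷ 16 = 2 remainder 1 (1)
2 ÷ 16 = 0 remainder 2 (2)
Reading remainders bottom-up:
= 0x2113


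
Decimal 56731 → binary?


Divide by 2 repeatedly:
56731 ÷ 2 = 28365 remainder 1
28365 ÷ 2 = 14182 remainder 1
14182 ÷ 2 = 7091 remainder 0
7091 ÷ 2 = 3545 remainder 1
3545 ÷ 2 = 1772 remainder 1
1772 ÷ 2 = 886 remainder 0
886 ÷ 2 = 443 remainder 0
443 ÷ 2 = 221 remainder 1
221 ÷ 2 = 110 remainder 1
110 ÷ 2 = 55 remainder 0
55 ÷ 2 = 27 remainder 1
27 ÷ 2 = 13 remainder 1
13 ÷ 2 = 6 remainder 1
6 ÷ 2 = 3 remainder 0
3 ÷ 2 = 1 remainder 1
1 ÷ 2 = 0 remainder 1
Reading remainders bottom-up:
= 1101110110011011


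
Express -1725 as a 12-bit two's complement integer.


Original: 011010111101
Step 1 - Invert all bits: 100101000010
Step 2 - Add 1: 100101000010 + 1
= 100101000011 (represents -1725)


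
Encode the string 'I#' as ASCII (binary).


String: 'I#'  (2 characters)
Per-character ASCII lookup:
  'I': uppercase starts at 65: 'I' = 65 + 8 = 73 → 1001001
  '#': special character: '#' = 35 → 100011
= 1001001 100011


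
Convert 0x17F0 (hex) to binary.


Each hex digit → 4 binary bits:
  1 = 0001
  7 = 0111
  F = 1111
  0 = 0000
Concatenate: 0001 0111 1111 0000
= 0001011111110000


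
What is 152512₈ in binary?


Each octal digit → 3 binary bits:
  1 = 001
  5 = 101
  2 = 010
  5 = 101
  1 = 001
  2 = 010
Concatenate: 001 101 010 101 001 010
= 001101010101001010


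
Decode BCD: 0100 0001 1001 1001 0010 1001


Each 4-bit group → digit:
  0100 → 4
  0001 → 1
  1001 → 9
  1001 → 9
  0010 → 2
  1001 → 9
= 419929


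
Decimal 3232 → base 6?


Divide by 6 repeatedly:
3232 ÷ 6 = 538 remainder 4
538 ÷ 6 = 89 remainder 4
89 ÷ 6 = 14 remainder 5
14 ÷ 6 = 2 remainder 2
2 ÷ 6 = 0 remainder 2
Reading remainders bottom-up:
= 22544


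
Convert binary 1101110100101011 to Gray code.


Binary: 1101110100101011
Gray code: G = B XOR (B >> 1)
B >> 1 = 0110111010010101
1101110100101011 XOR 0110111010010101:
  1 XOR 0 = 1
  1 XOR 1 = 0
  0 XOR 1 = 1
  1 XOR 0 = 1
  1 XOR 1 = 0
  1 XOR 1 = 0
  0 XOR 1 = 1
  1 XOR 0 = 1
  0 XOR 1 = 1
  0 XOR 0 = 0
  1 XOR 0 = 1
  0 XOR 1 = 1
  1 XOR 0 = 1
  0 XOR 1 = 1
  1 XOR 0 = 1
  1 XOR 1 = 0
= 1011001110111110


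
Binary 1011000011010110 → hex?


Group into 4-bit nibbles: 1011000011010110
  1011 = B
  0000 = 0
  1101 = D
  0110 = 6
= 0xB0D6


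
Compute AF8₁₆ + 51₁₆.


Align and add column by column (LSB to MSB, each column mod 16 with carry):
  0AF8
+ 0051
  ----
  col 0: 8(8) + 1(1) + 0 (carry in) = 9 → 9(9), carry out 0
  col 1: F(15) + 5(5) + 0 (carry in) = 20 → 4(4), carry out 1
  col 2: A(10) + 0(0) + 1 (carry in) = 11 → B(11), carry out 0
  col 3: 0(0) + 0(0) + 0 (carry in) = 0 → 0(0), carry out 0
Reading digits MSB→LSB: 0B49
Strip leading zeros: B49
= 0xB49


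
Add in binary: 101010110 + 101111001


Align and add column by column (LSB to MSB, carry propagating):
  0101010110
+ 0101111001
  ----------
  col 0: 0 + 1 + 0 (carry in) = 1 → bit 1, carry out 0
  col 1: 1 + 0 + 0 (carry in) = 1 → bit 1, carry out 0
  col 2: 1 + 0 + 0 (carry in) = 1 → bit 1, carry out 0
  col 3: 0 + 1 + 0 (carry in) = 1 → bit 1, carry out 0
  col 4: 1 + 1 + 0 (carry in) = 2 → bit 0, carry out 1
  col 5: 0 + 1 + 1 (carry in) = 2 → bit 0, carry out 1
  col 6: 1 + 1 + 1 (carry in) = 3 → bit 1, carry out 1
  col 7: 0 + 0 + 1 (carry in) = 1 → bit 1, carry out 0
  col 8: 1 + 1 + 0 (carry in) = 2 → bit 0, carry out 1
  col 9: 0 + 0 + 1 (carry in) = 1 → bit 1, carry out 0
Reading bits MSB→LSB: 1011001111
Strip leading zeros: 1011001111
= 1011001111


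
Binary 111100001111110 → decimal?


Positional values:
Bit 1: 1 × 2^1 = 2
Bit 2: 1 × 2^2 = 4
Bit 3: 1 × 2^3 = 8
Bit 4: 1 × 2^4 = 16
Bit 5: 1 × 2^5 = 32
Bit 6: 1 × 2^6 = 64
Bit 11: 1 × 2^11 = 2048
Bit 12: 1 × 2^12 = 4096
Bit 13: 1 × 2^13 = 8192
Bit 14: 1 × 2^14 = 16384
Sum = 2 + 4 + 8 + 16 + 32 + 64 + 2048 + 4096 + 8192 + 16384
= 30846


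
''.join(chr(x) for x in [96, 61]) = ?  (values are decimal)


Codes (decimal): 96 61
Per-code ASCII lookup:
  96  (special character) → '`'
  61  (special character) → '='
= '`='


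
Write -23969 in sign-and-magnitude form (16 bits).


Sign bit: 1 (negative)
Magnitude: 23969 = 101110110100001
= 1101110110100001


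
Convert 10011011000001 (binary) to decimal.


Positional values:
Bit 0: 1 × 2^0 = 1
Bit 6: 1 × 2^6 = 64
Bit 7: 1 × 2^7 = 128
Bit 9: 1 × 2^9 = 512
Bit 10: 1 × 2^10 = 1024
Bit 13: 1 × 2^13 = 8192
Sum = 1 + 64 + 128 + 512 + 1024 + 8192
= 9921


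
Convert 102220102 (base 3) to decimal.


Positional values (base 3):
  2 × 3^0 = 2 × 1 = 2
  0 × 3^1 = 0 × 3 = 0
  1 × 3^2 = 1 × 9 = 9
  0 × 3^3 = 0 × 27 = 0
  2 × 3^4 = 2 × 81 = 162
  2 × 3^5 = 2 × 243 = 486
  2 × 3^6 = 2 × 729 = 1458
  0 × 3^7 = 0 × 2187 = 0
  1 × 3^8 = 1 × 6561 = 6561
Sum = 2 + 0 + 9 + 0 + 162 + 486 + 1458 + 0 + 6561
= 8678


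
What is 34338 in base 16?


Divide by 16 repeatedly:
34338 ÷ 16 = 2146 remainder 2 (2)
2146 ÷ 16 = 134 remainder 2 (2)
134 ÷ 16 = 8 remainder 6 (6)
8 ÷ 16 = 0 remainder 8 (8)
Reading remainders bottom-up:
= 0x8622


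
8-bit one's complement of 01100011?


Original: 01100011
Invert all bits:
  bit 0: 0 → 1
  bit 1: 1 → 0
  bit 2: 1 → 0
  bit 3: 0 → 1
  bit 4: 0 → 1
  bit 5: 0 → 1
  bit 6: 1 → 0
  bit 7: 1 → 0
= 10011100


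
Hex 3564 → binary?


Each hex digit → 4 binary bits:
  3 = 0011
  5 = 0101
  6 = 0110
  4 = 0100
Concatenate: 0011 0101 0110 0100
= 0011010101100100


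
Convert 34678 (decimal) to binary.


Divide by 2 repeatedly:
34678 ÷ 2 = 17339 remainder 0
17339 ÷ 2 = 8669 remainder 1
8669 ÷ 2 = 4334 remainder 1
4334 ÷ 2 = 2167 remainder 0
2167 ÷ 2 = 1083 remainder 1
1083 ÷ 2 = 541 remainder 1
541 ÷ 2 = 270 remainder 1
270 ÷ 2 = 135 remainder 0
135 ÷ 2 = 67 remainder 1
67 ÷ 2 = 33 remainder 1
33 ÷ 2 = 16 remainder 1
16 ÷ 2 = 8 remainder 0
8 ÷ 2 = 4 remainder 0
4 ÷ 2 = 2 remainder 0
2 ÷ 2 = 1 remainder 0
1 ÷ 2 = 0 remainder 1
Reading remainders bottom-up:
= 1000011101110110


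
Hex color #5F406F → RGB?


Hex: #5F406F
R = 5F₁₆ = 95
G = 40₁₆ = 64
B = 6F₁₆ = 111
= RGB(95, 64, 111)


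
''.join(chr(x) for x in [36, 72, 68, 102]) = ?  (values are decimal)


Codes (decimal): 36 72 68 102
Per-code ASCII lookup:
  36  (special character) → '$'
  72  (range 65-90: uppercase, 72 - 65 = 7) → 'H'
  68  (range 65-90: uppercase, 68 - 65 = 3) → 'D'
  102  (range 97-122: lowercase, 102 - 97 = 5) → 'f'
= '$HDf'


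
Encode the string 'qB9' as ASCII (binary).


String: 'qB9'  (3 characters)
Per-character ASCII lookup:
  'q': lowercase starts at 97: 'q' = 97 + 16 = 113 → 1110001
  'B': uppercase starts at 65: 'B' = 65 + 1 = 66 → 1000010
  '9': digits start at 48: '9' = 48 + 9 = 57 → 111001
= 1110001 1000010 111001


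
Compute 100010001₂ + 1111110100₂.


Align and add column by column (LSB to MSB, carry propagating):
  00100010001
+ 01111110100
  -----------
  col 0: 1 + 0 + 0 (carry in) = 1 → bit 1, carry out 0
  col 1: 0 + 0 + 0 (carry in) = 0 → bit 0, carry out 0
  col 2: 0 + 1 + 0 (carry in) = 1 → bit 1, carry out 0
  col 3: 0 + 0 + 0 (carry in) = 0 → bit 0, carry out 0
  col 4: 1 + 1 + 0 (carry in) = 2 → bit 0, carry out 1
  col 5: 0 + 1 + 1 (carry in) = 2 → bit 0, carry out 1
  col 6: 0 + 1 + 1 (carry in) = 2 → bit 0, carry out 1
  col 7: 0 + 1 + 1 (carry in) = 2 → bit 0, carry out 1
  col 8: 1 + 1 + 1 (carry in) = 3 → bit 1, carry out 1
  col 9: 0 + 1 + 1 (carry in) = 2 → bit 0, carry out 1
  col 10: 0 + 0 + 1 (carry in) = 1 → bit 1, carry out 0
Reading bits MSB→LSB: 10100000101
Strip leading zeros: 10100000101
= 10100000101


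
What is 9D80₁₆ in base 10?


Positional values:
Position 0: 0 × 16^0 = 0 × 1 = 0
Position 1: 8 × 16^1 = 8 × 16 = 128
Position 2: D × 16^2 = 13 × 256 = 3328
Position 3: 9 × 16^3 = 9 × 4096 = 36864
Sum = 0 + 128 + 3328 + 36864
= 40320


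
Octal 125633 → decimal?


Positional values:
Position 0: 3 × 8^0 = 3
Position 1: 3 × 8^1 = 24
Position 2: 6 × 8^2 = 384
Position 3: 5 × 8^3 = 2560
Position 4: 2 × 8^4 = 8192
Position 5: 1 × 8^5 = 32768
Sum = 3 + 24 + 384 + 2560 + 8192 + 32768
= 43931


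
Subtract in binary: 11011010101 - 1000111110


Align and subtract column by column (LSB to MSB, borrowing when needed):
  11011010101
- 01000111110
  -----------
  col 0: (1 - 0 borrow-in) - 0 → 1 - 0 = 1, borrow out 0
  col 1: (0 - 0 borrow-in) - 1 → borrow from next column: (0+2) - 1 = 1, borrow out 1
  col 2: (1 - 1 borrow-in) - 1 → borrow from next column: (0+2) - 1 = 1, borrow out 1
  col 3: (0 - 1 borrow-in) - 1 → borrow from next column: (-1+2) - 1 = 0, borrow out 1
  col 4: (1 - 1 borrow-in) - 1 → borrow from next column: (0+2) - 1 = 1, borrow out 1
  col 5: (0 - 1 borrow-in) - 1 → borrow from next column: (-1+2) - 1 = 0, borrow out 1
  col 6: (1 - 1 borrow-in) - 0 → 0 - 0 = 0, borrow out 0
  col 7: (1 - 0 borrow-in) - 0 → 1 - 0 = 1, borrow out 0
  col 8: (0 - 0 borrow-in) - 0 → 0 - 0 = 0, borrow out 0
  col 9: (1 - 0 borrow-in) - 1 → 1 - 1 = 0, borrow out 0
  col 10: (1 - 0 borrow-in) - 0 → 1 - 0 = 1, borrow out 0
Reading bits MSB→LSB: 10010010111
Strip leading zeros: 10010010111
= 10010010111


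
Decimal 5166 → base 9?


Divide by 9 repeatedly:
5166 ÷ 9 = 574 remainder 0
574 ÷ 9 = 63 remainder 7
63 ÷ 9 = 7 remainder 0
7 ÷ 9 = 0 remainder 7
Reading remainders bottom-up:
= 7070


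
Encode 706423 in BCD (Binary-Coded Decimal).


Each digit → 4-bit binary:
  7 → 0111
  0 → 0000
  6 → 0110
  4 → 0100
  2 → 0010
  3 → 0011
= 0111 0000 0110 0100 0010 0011


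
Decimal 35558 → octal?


Divide by 8 repeatedly:
35558 ÷ 8 = 4444 remainder 6
4444 ÷ 8 = 555 remainder 4
555 ÷ 8 = 69 remainder 3
69 ÷ 8 = 8 remainder 5
8 ÷ 8 = 1 remainder 0
1 ÷ 8 = 0 remainder 1
Reading remainders bottom-up:
= 0o105346


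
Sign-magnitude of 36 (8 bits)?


Sign bit: 0 (positive)
Magnitude: 36 = 0100100
= 00100100


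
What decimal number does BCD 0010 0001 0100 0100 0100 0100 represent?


Each 4-bit group → digit:
  0010 → 2
  0001 → 1
  0100 → 4
  0100 → 4
  0100 → 4
  0100 → 4
= 214444


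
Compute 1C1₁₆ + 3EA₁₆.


Align and add column by column (LSB to MSB, each column mod 16 with carry):
  01C1
+ 03EA
  ----
  col 0: 1(1) + A(10) + 0 (carry in) = 11 → B(11), carry out 0
  col 1: C(12) + E(14) + 0 (carry in) = 26 → A(10), carry out 1
  col 2: 1(1) + 3(3) + 1 (carry in) = 5 → 5(5), carry out 0
  col 3: 0(0) + 0(0) + 0 (carry in) = 0 → 0(0), carry out 0
Reading digits MSB→LSB: 05AB
Strip leading zeros: 5AB
= 0x5AB


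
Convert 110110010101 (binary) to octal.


Group into 3-bit groups: 110110010101
  110 = 6
  110 = 6
  010 = 2
  101 = 5
= 0o6625


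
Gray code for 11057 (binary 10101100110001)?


Binary: 10101100110001
Gray code: G = B XOR (B >> 1)
B >> 1 = 01010110011000
10101100110001 XOR 01010110011000:
  1 XOR 0 = 1
  0 XOR 1 = 1
  1 XOR 0 = 1
  0 XOR 1 = 1
  1 XOR 0 = 1
  1 XOR 1 = 0
  0 XOR 1 = 1
  0 XOR 0 = 0
  1 XOR 0 = 1
  1 XOR 1 = 0
  0 XOR 1 = 1
  0 XOR 0 = 0
  0 XOR 0 = 0
  1 XOR 0 = 1
= 11111010101001


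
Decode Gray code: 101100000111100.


Gray code: 101100000111100
MSB stays the same: 1
Each subsequent bit = prev_binary XOR current_gray:
  B[1] = 1 XOR 0 = 1
  B[2] = 1 XOR 1 = 0
  B[3] = 0 XOR 1 = 1
  B[4] = 1 XOR 0 = 1
  B[5] = 1 XOR 0 = 1
  B[6] = 1 XOR 0 = 1
  B[7] = 1 XOR 0 = 1
  B[8] = 1 XOR 0 = 1
  B[9] = 1 XOR 1 = 0
  B[10] = 0 XOR 1 = 1
  B[11] = 1 XOR 1 = 0
  B[12] = 0 XOR 1 = 1
  B[13] = 1 XOR 0 = 1
  B[14] = 1 XOR 0 = 1
= 110111111010111 (28631 decimal)


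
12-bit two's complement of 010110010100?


Original: 010110010100
Step 1 - Invert all bits: 101001101011
Step 2 - Add 1: 101001101011 + 1
= 101001101100 (represents -1428)


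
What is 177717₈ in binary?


Each octal digit → 3 binary bits:
  1 = 001
  7 = 111
  7 = 111
  7 = 111
  1 = 001
  7 = 111
Concatenate: 001 111 111 111 001 111
= 001111111111001111


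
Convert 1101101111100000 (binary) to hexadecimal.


Group into 4-bit nibbles: 1101101111100000
  1101 = D
  1011 = B
  1110 = E
  0000 = 0
= 0xDBE0


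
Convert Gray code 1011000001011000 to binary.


Gray code: 1011000001011000
MSB stays the same: 1
Each subsequent bit = prev_binary XOR current_gray:
  B[1] = 1 XOR 0 = 1
  B[2] = 1 XOR 1 = 0
  B[3] = 0 XOR 1 = 1
  B[4] = 1 XOR 0 = 1
  B[5] = 1 XOR 0 = 1
  B[6] = 1 XOR 0 = 1
  B[7] = 1 XOR 0 = 1
  B[8] = 1 XOR 0 = 1
  B[9] = 1 XOR 1 = 0
  B[10] = 0 XOR 0 = 0
  B[11] = 0 XOR 1 = 1
  B[12] = 1 XOR 1 = 0
  B[13] = 0 XOR 0 = 0
  B[14] = 0 XOR 0 = 0
  B[15] = 0 XOR 0 = 0
= 1101111110010000 (57232 decimal)


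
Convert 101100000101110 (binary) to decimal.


Positional values:
Bit 1: 1 × 2^1 = 2
Bit 2: 1 × 2^2 = 4
Bit 3: 1 × 2^3 = 8
Bit 5: 1 × 2^5 = 32
Bit 11: 1 × 2^11 = 2048
Bit 12: 1 × 2^12 = 4096
Bit 14: 1 × 2^14 = 16384
Sum = 2 + 4 + 8 + 32 + 2048 + 4096 + 16384
= 22574


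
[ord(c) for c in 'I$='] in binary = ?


String: 'I$='  (3 characters)
Per-character ASCII lookup:
  'I': uppercase starts at 65: 'I' = 65 + 8 = 73 → 1001001
  '$': special character: '$' = 36 → 100100
  '=': special character: '=' = 61 → 111101
= 1001001 100100 111101


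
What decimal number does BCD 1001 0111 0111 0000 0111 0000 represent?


Each 4-bit group → digit:
  1001 → 9
  0111 → 7
  0111 → 7
  0000 → 0
  0111 → 7
  0000 → 0
= 977070


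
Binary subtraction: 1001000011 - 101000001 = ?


Align and subtract column by column (LSB to MSB, borrowing when needed):
  1001000011
- 0101000001
  ----------
  col 0: (1 - 0 borrow-in) - 1 → 1 - 1 = 0, borrow out 0
  col 1: (1 - 0 borrow-in) - 0 → 1 - 0 = 1, borrow out 0
  col 2: (0 - 0 borrow-in) - 0 → 0 - 0 = 0, borrow out 0
  col 3: (0 - 0 borrow-in) - 0 → 0 - 0 = 0, borrow out 0
  col 4: (0 - 0 borrow-in) - 0 → 0 - 0 = 0, borrow out 0
  col 5: (0 - 0 borrow-in) - 0 → 0 - 0 = 0, borrow out 0
  col 6: (1 - 0 borrow-in) - 1 → 1 - 1 = 0, borrow out 0
  col 7: (0 - 0 borrow-in) - 0 → 0 - 0 = 0, borrow out 0
  col 8: (0 - 0 borrow-in) - 1 → borrow from next column: (0+2) - 1 = 1, borrow out 1
  col 9: (1 - 1 borrow-in) - 0 → 0 - 0 = 0, borrow out 0
Reading bits MSB→LSB: 0100000010
Strip leading zeros: 100000010
= 100000010


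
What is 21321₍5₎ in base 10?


Positional values (base 5):
  1 × 5^0 = 1 × 1 = 1
  2 × 5^1 = 2 × 5 = 10
  3 × 5^2 = 3 × 25 = 75
  1 × 5^3 = 1 × 125 = 125
  2 × 5^4 = 2 × 625 = 1250
Sum = 1 + 10 + 75 + 125 + 1250
= 1461


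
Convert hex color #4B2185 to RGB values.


Hex: #4B2185
R = 4B₁₆ = 75
G = 21₁₆ = 33
B = 85₁₆ = 133
= RGB(75, 33, 133)


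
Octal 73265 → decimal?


Positional values:
Position 0: 5 × 8^0 = 5
Position 1: 6 × 8^1 = 48
Position 2: 2 × 8^2 = 128
Position 3: 3 × 8^3 = 1536
Position 4: 7 × 8^4 = 28672
Sum = 5 + 48 + 128 + 1536 + 28672
= 30389


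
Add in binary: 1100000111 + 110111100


Align and add column by column (LSB to MSB, carry propagating):
  01100000111
+ 00110111100
  -----------
  col 0: 1 + 0 + 0 (carry in) = 1 → bit 1, carry out 0
  col 1: 1 + 0 + 0 (carry in) = 1 → bit 1, carry out 0
  col 2: 1 + 1 + 0 (carry in) = 2 → bit 0, carry out 1
  col 3: 0 + 1 + 1 (carry in) = 2 → bit 0, carry out 1
  col 4: 0 + 1 + 1 (carry in) = 2 → bit 0, carry out 1
  col 5: 0 + 1 + 1 (carry in) = 2 → bit 0, carry out 1
  col 6: 0 + 0 + 1 (carry in) = 1 → bit 1, carry out 0
  col 7: 0 + 1 + 0 (carry in) = 1 → bit 1, carry out 0
  col 8: 1 + 1 + 0 (carry in) = 2 → bit 0, carry out 1
  col 9: 1 + 0 + 1 (carry in) = 2 → bit 0, carry out 1
  col 10: 0 + 0 + 1 (carry in) = 1 → bit 1, carry out 0
Reading bits MSB→LSB: 10011000011
Strip leading zeros: 10011000011
= 10011000011


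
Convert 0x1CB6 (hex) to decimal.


Positional values:
Position 0: 6 × 16^0 = 6 × 1 = 6
Position 1: B × 16^1 = 11 × 16 = 176
Position 2: C × 16^2 = 12 × 256 = 3072
Position 3: 1 × 16^3 = 1 × 4096 = 4096
Sum = 6 + 176 + 3072 + 4096
= 7350


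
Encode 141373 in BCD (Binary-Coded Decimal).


Each digit → 4-bit binary:
  1 → 0001
  4 → 0100
  1 → 0001
  3 → 0011
  7 → 0111
  3 → 0011
= 0001 0100 0001 0011 0111 0011


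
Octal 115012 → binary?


Each octal digit → 3 binary bits:
  1 = 001
  1 = 001
  5 = 101
  0 = 000
  1 = 001
  2 = 010
Concatenate: 001 001 101 000 001 010
= 001001101000001010


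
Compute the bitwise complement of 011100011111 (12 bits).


Original: 011100011111
Invert all bits:
  bit 0: 0 → 1
  bit 1: 1 → 0
  bit 2: 1 → 0
  bit 3: 1 → 0
  bit 4: 0 → 1
  bit 5: 0 → 1
  bit 6: 0 → 1
  bit 7: 1 → 0
  bit 8: 1 → 0
  bit 9: 1 → 0
  bit 10: 1 → 0
  bit 11: 1 → 0
= 100011100000


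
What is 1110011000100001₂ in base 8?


Group into 3-bit groups: 001110011000100001
  001 = 1
  110 = 6
  011 = 3
  000 = 0
  100 = 4
  001 = 1
= 0o163041


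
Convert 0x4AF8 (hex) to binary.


Each hex digit → 4 binary bits:
  4 = 0100
  A = 1010
  F = 1111
  8 = 1000
Concatenate: 0100 1010 1111 1000
= 0100101011111000


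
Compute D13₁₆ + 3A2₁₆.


Align and add column by column (LSB to MSB, each column mod 16 with carry):
  0D13
+ 03A2
  ----
  col 0: 3(3) + 2(2) + 0 (carry in) = 5 → 5(5), carry out 0
  col 1: 1(1) + A(10) + 0 (carry in) = 11 → B(11), carry out 0
  col 2: D(13) + 3(3) + 0 (carry in) = 16 → 0(0), carry out 1
  col 3: 0(0) + 0(0) + 1 (carry in) = 1 → 1(1), carry out 0
Reading digits MSB→LSB: 10B5
Strip leading zeros: 10B5
= 0x10B5


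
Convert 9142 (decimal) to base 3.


Divide by 3 repeatedly:
9142 ÷ 3 = 3047 remainder 1
3047 ÷ 3 = 1015 remainder 2
1015 ÷ 3 = 338 remainder 1
338 ÷ 3 = 112 remainder 2
112 ÷ 3 = 37 remainder 1
37 ÷ 3 = 12 remainder 1
12 ÷ 3 = 4 remainder 0
4 ÷ 3 = 1 remainder 1
1 ÷ 3 = 0 remainder 1
Reading remainders bottom-up:
= 110112121


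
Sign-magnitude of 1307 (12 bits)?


Sign bit: 0 (positive)
Magnitude: 1307 = 10100011011
= 010100011011


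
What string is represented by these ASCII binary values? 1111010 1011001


Codes (binary): 1111010 1011001
Per-code ASCII lookup:
  1111010 = 122  (range 97-122: lowercase, 122 - 97 = 25) → 'z'
  1011001 = 89  (range 65-90: uppercase, 89 - 65 = 24) → 'Y'
= 'zY'


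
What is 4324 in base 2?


Divide by 2 repeatedly:
4324 ÷ 2 = 2162 remainder 0
2162 ÷ 2 = 1081 remainder 0
1081 ÷ 2 = 540 remainder 1
540 ÷ 2 = 270 remainder 0
270 ÷ 2 = 135 remainder 0
135 ÷ 2 = 67 remainder 1
67 ÷ 2 = 33 remainder 1
33 ÷ 2 = 16 remainder 1
16 ÷ 2 = 8 remainder 0
8 ÷ 2 = 4 remainder 0
4 ÷ 2 = 2 remainder 0
2 ÷ 2 = 1 remainder 0
1 ÷ 2 = 0 remainder 1
Reading remainders bottom-up:
= 1000011100100


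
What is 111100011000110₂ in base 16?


Group into 4-bit nibbles: 0111100011000110
  0111 = 7
  1000 = 8
  1100 = C
  0110 = 6
= 0x78C6


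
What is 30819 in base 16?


Divide by 16 repeatedly:
30819 ÷ 16 = 1926 remainder 3 (3)
1926 ÷ 16 = 120 remainder 6 (6)
120 ÷ 16 = 7 remainder 8 (8)
7 ÷ 16 = 0 remainder 7 (7)
Reading remainders bottom-up:
= 0x7863


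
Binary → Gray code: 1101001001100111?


Binary: 1101001001100111
Gray code: G = B XOR (B >> 1)
B >> 1 = 0110100100110011
1101001001100111 XOR 0110100100110011:
  1 XOR 0 = 1
  1 XOR 1 = 0
  0 XOR 1 = 1
  1 XOR 0 = 1
  0 XOR 1 = 1
  0 XOR 0 = 0
  1 XOR 0 = 1
  0 XOR 1 = 1
  0 XOR 0 = 0
  1 XOR 0 = 1
  1 XOR 1 = 0
  0 XOR 1 = 1
  0 XOR 0 = 0
  1 XOR 0 = 1
  1 XOR 1 = 0
  1 XOR 1 = 0
= 1011101101010100


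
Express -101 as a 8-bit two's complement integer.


Original: 01100101
Step 1 - Invert all bits: 10011010
Step 2 - Add 1: 10011010 + 1
= 10011011 (represents -101)


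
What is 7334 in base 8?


Divide by 8 repeatedly:
7334 ÷ 8 = 916 remainder 6
916 ÷ 8 = 114 remainder 4
114 ÷ 8 = 14 remainder 2
14 ÷ 8 = 1 remainder 6
1 ÷ 8 = 0 remainder 1
Reading remainders bottom-up:
= 0o16246


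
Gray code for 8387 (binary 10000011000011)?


Binary: 10000011000011
Gray code: G = B XOR (B >> 1)
B >> 1 = 01000001100001
10000011000011 XOR 01000001100001:
  1 XOR 0 = 1
  0 XOR 1 = 1
  0 XOR 0 = 0
  0 XOR 0 = 0
  0 XOR 0 = 0
  0 XOR 0 = 0
  1 XOR 0 = 1
  1 XOR 1 = 0
  0 XOR 1 = 1
  0 XOR 0 = 0
  0 XOR 0 = 0
  0 XOR 0 = 0
  1 XOR 0 = 1
  1 XOR 1 = 0
= 11000010100010


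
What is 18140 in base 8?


Divide by 8 repeatedly:
18140 ÷ 8 = 2267 remainder 4
2267 ÷ 8 = 283 remainder 3
283 ÷ 8 = 35 remainder 3
35 ÷ 8 = 4 remainder 3
4 ÷ 8 = 0 remainder 4
Reading remainders bottom-up:
= 0o43334


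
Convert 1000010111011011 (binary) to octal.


Group into 3-bit groups: 001000010111011011
  001 = 1
  000 = 0
  010 = 2
  111 = 7
  011 = 3
  011 = 3
= 0o102733


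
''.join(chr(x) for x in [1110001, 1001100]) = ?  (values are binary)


Codes (binary): 1110001 1001100
Per-code ASCII lookup:
  1110001 = 113  (range 97-122: lowercase, 113 - 97 = 16) → 'q'
  1001100 = 76  (range 65-90: uppercase, 76 - 65 = 11) → 'L'
= 'qL'


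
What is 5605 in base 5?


Divide by 5 repeatedly:
5605 ÷ 5 = 1121 remainder 0
1121 ÷ 5 = 224 remainder 1
224 ÷ 5 = 44 remainder 4
44 ÷ 5 = 8 remainder 4
8 ÷ 5 = 1 remainder 3
1 ÷ 5 = 0 remainder 1
Reading remainders bottom-up:
= 134410


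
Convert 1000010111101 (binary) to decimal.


Positional values:
Bit 0: 1 × 2^0 = 1
Bit 2: 1 × 2^2 = 4
Bit 3: 1 × 2^3 = 8
Bit 4: 1 × 2^4 = 16
Bit 5: 1 × 2^5 = 32
Bit 7: 1 × 2^7 = 128
Bit 12: 1 × 2^12 = 4096
Sum = 1 + 4 + 8 + 16 + 32 + 128 + 4096
= 4285


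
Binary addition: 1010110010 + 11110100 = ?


Align and add column by column (LSB to MSB, carry propagating):
  01010110010
+ 00011110100
  -----------
  col 0: 0 + 0 + 0 (carry in) = 0 → bit 0, carry out 0
  col 1: 1 + 0 + 0 (carry in) = 1 → bit 1, carry out 0
  col 2: 0 + 1 + 0 (carry in) = 1 → bit 1, carry out 0
  col 3: 0 + 0 + 0 (carry in) = 0 → bit 0, carry out 0
  col 4: 1 + 1 + 0 (carry in) = 2 → bit 0, carry out 1
  col 5: 1 + 1 + 1 (carry in) = 3 → bit 1, carry out 1
  col 6: 0 + 1 + 1 (carry in) = 2 → bit 0, carry out 1
  col 7: 1 + 1 + 1 (carry in) = 3 → bit 1, carry out 1
  col 8: 0 + 0 + 1 (carry in) = 1 → bit 1, carry out 0
  col 9: 1 + 0 + 0 (carry in) = 1 → bit 1, carry out 0
  col 10: 0 + 0 + 0 (carry in) = 0 → bit 0, carry out 0
Reading bits MSB→LSB: 01110100110
Strip leading zeros: 1110100110
= 1110100110


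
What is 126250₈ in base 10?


Positional values:
Position 0: 0 × 8^0 = 0
Position 1: 5 × 8^1 = 40
Position 2: 2 × 8^2 = 128
Position 3: 6 × 8^3 = 3072
Position 4: 2 × 8^4 = 8192
Position 5: 1 × 8^5 = 32768
Sum = 0 + 40 + 128 + 3072 + 8192 + 32768
= 44200


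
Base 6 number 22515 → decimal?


Positional values (base 6):
  5 × 6^0 = 5 × 1 = 5
  1 × 6^1 = 1 × 6 = 6
  5 × 6^2 = 5 × 36 = 180
  2 × 6^3 = 2 × 216 = 432
  2 × 6^4 = 2 × 1296 = 2592
Sum = 5 + 6 + 180 + 432 + 2592
= 3215


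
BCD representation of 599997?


Each digit → 4-bit binary:
  5 → 0101
  9 → 1001
  9 → 1001
  9 → 1001
  9 → 1001
  7 → 0111
= 0101 1001 1001 1001 1001 0111


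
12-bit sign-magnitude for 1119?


Sign bit: 0 (positive)
Magnitude: 1119 = 10001011111
= 010001011111


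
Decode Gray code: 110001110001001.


Gray code: 110001110001001
MSB stays the same: 1
Each subsequent bit = prev_binary XOR current_gray:
  B[1] = 1 XOR 1 = 0
  B[2] = 0 XOR 0 = 0
  B[3] = 0 XOR 0 = 0
  B[4] = 0 XOR 0 = 0
  B[5] = 0 XOR 1 = 1
  B[6] = 1 XOR 1 = 0
  B[7] = 0 XOR 1 = 1
  B[8] = 1 XOR 0 = 1
  B[9] = 1 XOR 0 = 1
  B[10] = 1 XOR 0 = 1
  B[11] = 1 XOR 1 = 0
  B[12] = 0 XOR 0 = 0
  B[13] = 0 XOR 0 = 0
  B[14] = 0 XOR 1 = 1
= 100001011110001 (17137 decimal)


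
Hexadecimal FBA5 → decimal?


Positional values:
Position 0: 5 × 16^0 = 5 × 1 = 5
Position 1: A × 16^1 = 10 × 16 = 160
Position 2: B × 16^2 = 11 × 256 = 2816
Position 3: F × 16^3 = 15 × 4096 = 61440
Sum = 5 + 160 + 2816 + 61440
= 64421


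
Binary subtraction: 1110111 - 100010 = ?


Align and subtract column by column (LSB to MSB, borrowing when needed):
  1110111
- 0100010
  -------
  col 0: (1 - 0 borrow-in) - 0 → 1 - 0 = 1, borrow out 0
  col 1: (1 - 0 borrow-in) - 1 → 1 - 1 = 0, borrow out 0
  col 2: (1 - 0 borrow-in) - 0 → 1 - 0 = 1, borrow out 0
  col 3: (0 - 0 borrow-in) - 0 → 0 - 0 = 0, borrow out 0
  col 4: (1 - 0 borrow-in) - 0 → 1 - 0 = 1, borrow out 0
  col 5: (1 - 0 borrow-in) - 1 → 1 - 1 = 0, borrow out 0
  col 6: (1 - 0 borrow-in) - 0 → 1 - 0 = 1, borrow out 0
Reading bits MSB→LSB: 1010101
Strip leading zeros: 1010101
= 1010101


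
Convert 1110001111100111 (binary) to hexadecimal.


Group into 4-bit nibbles: 1110001111100111
  1110 = E
  0011 = 3
  1110 = E
  0111 = 7
= 0xE3E7


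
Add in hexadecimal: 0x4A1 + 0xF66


Align and add column by column (LSB to MSB, each column mod 16 with carry):
  04A1
+ 0F66
  ----
  col 0: 1(1) + 6(6) + 0 (carry in) = 7 → 7(7), carry out 0
  col 1: A(10) + 6(6) + 0 (carry in) = 16 → 0(0), carry out 1
  col 2: 4(4) + F(15) + 1 (carry in) = 20 → 4(4), carry out 1
  col 3: 0(0) + 0(0) + 1 (carry in) = 1 → 1(1), carry out 0
Reading digits MSB→LSB: 1407
Strip leading zeros: 1407
= 0x1407


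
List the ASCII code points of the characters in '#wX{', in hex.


String: '#wX{'  (4 characters)
Per-character ASCII lookup:
  '#': special character: '#' = 35 → 0x23
  'w': lowercase starts at 97: 'w' = 97 + 22 = 119 → 0x77
  'X': uppercase starts at 65: 'X' = 65 + 23 = 88 → 0x58
  '{': special character: '{' = 123 → 0x7B
= 0x23 0x77 0x58 0x7B


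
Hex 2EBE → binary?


Each hex digit → 4 binary bits:
  2 = 0010
  E = 1110
  B = 1011
  E = 1110
Concatenate: 0010 1110 1011 1110
= 0010111010111110


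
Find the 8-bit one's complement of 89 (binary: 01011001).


Original: 01011001
Invert all bits:
  bit 0: 0 → 1
  bit 1: 1 → 0
  bit 2: 0 → 1
  bit 3: 1 → 0
  bit 4: 1 → 0
  bit 5: 0 → 1
  bit 6: 0 → 1
  bit 7: 1 → 0
= 10100110


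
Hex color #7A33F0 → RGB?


Hex: #7A33F0
R = 7A₁₆ = 122
G = 33₁₆ = 51
B = F0₁₆ = 240
= RGB(122, 51, 240)


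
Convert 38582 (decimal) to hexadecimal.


Divide by 16 repeatedly:
38582 ÷ 16 = 2411 remainder 6 (6)
2411 ÷ 16 = 150 remainder 11 (B)
150 ÷ 16 = 9 remainder 6 (6)
9 ÷ 16 = 0 remainder 9 (9)
Reading remainders bottom-up:
= 0x96B6


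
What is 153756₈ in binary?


Each octal digit → 3 binary bits:
  1 = 001
  5 = 101
  3 = 011
  7 = 111
  5 = 101
  6 = 110
Concatenate: 001 101 011 111 101 110
= 001101011111101110


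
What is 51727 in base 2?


Divide by 2 repeatedly:
51727 ÷ 2 = 25863 remainder 1
25863 ÷ 2 = 12931 remainder 1
12931 ÷ 2 = 6465 remainder 1
6465 ÷ 2 = 3232 remainder 1
3232 ÷ 2 = 1616 remainder 0
1616 ÷ 2 = 808 remainder 0
808 ÷ 2 = 404 remainder 0
404 ÷ 2 = 202 remainder 0
202 ÷ 2 = 101 remainder 0
101 ÷ 2 = 50 remainder 1
50 ÷ 2 = 25 remainder 0
25 ÷ 2 = 12 remainder 1
12 ÷ 2 = 6 remainder 0
6 ÷ 2 = 3 remainder 0
3 ÷ 2 = 1 remainder 1
1 ÷ 2 = 0 remainder 1
Reading remainders bottom-up:
= 1100101000001111


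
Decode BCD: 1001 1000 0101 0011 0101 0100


Each 4-bit group → digit:
  1001 → 9
  1000 → 8
  0101 → 5
  0011 → 3
  0101 → 5
  0100 → 4
= 985354


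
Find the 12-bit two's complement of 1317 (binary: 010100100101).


Original: 010100100101
Step 1 - Invert all bits: 101011011010
Step 2 - Add 1: 101011011010 + 1
= 101011011011 (represents -1317)


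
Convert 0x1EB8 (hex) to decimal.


Positional values:
Position 0: 8 × 16^0 = 8 × 1 = 8
Position 1: B × 16^1 = 11 × 16 = 176
Position 2: E × 16^2 = 14 × 256 = 3584
Position 3: 1 × 16^3 = 1 × 4096 = 4096
Sum = 8 + 176 + 3584 + 4096
= 7864


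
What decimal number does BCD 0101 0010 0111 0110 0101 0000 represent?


Each 4-bit group → digit:
  0101 → 5
  0010 → 2
  0111 → 7
  0110 → 6
  0101 → 5
  0000 → 0
= 527650


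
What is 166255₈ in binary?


Each octal digit → 3 binary bits:
  1 = 001
  6 = 110
  6 = 110
  2 = 010
  5 = 101
  5 = 101
Concatenate: 001 110 110 010 101 101
= 001110110010101101


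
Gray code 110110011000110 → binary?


Gray code: 110110011000110
MSB stays the same: 1
Each subsequent bit = prev_binary XOR current_gray:
  B[1] = 1 XOR 1 = 0
  B[2] = 0 XOR 0 = 0
  B[3] = 0 XOR 1 = 1
  B[4] = 1 XOR 1 = 0
  B[5] = 0 XOR 0 = 0
  B[6] = 0 XOR 0 = 0
  B[7] = 0 XOR 1 = 1
  B[8] = 1 XOR 1 = 0
  B[9] = 0 XOR 0 = 0
  B[10] = 0 XOR 0 = 0
  B[11] = 0 XOR 0 = 0
  B[12] = 0 XOR 1 = 1
  B[13] = 1 XOR 1 = 0
  B[14] = 0 XOR 0 = 0
= 100100010000100 (18564 decimal)


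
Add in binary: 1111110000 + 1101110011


Align and add column by column (LSB to MSB, carry propagating):
  01111110000
+ 01101110011
  -----------
  col 0: 0 + 1 + 0 (carry in) = 1 → bit 1, carry out 0
  col 1: 0 + 1 + 0 (carry in) = 1 → bit 1, carry out 0
  col 2: 0 + 0 + 0 (carry in) = 0 → bit 0, carry out 0
  col 3: 0 + 0 + 0 (carry in) = 0 → bit 0, carry out 0
  col 4: 1 + 1 + 0 (carry in) = 2 → bit 0, carry out 1
  col 5: 1 + 1 + 1 (carry in) = 3 → bit 1, carry out 1
  col 6: 1 + 1 + 1 (carry in) = 3 → bit 1, carry out 1
  col 7: 1 + 0 + 1 (carry in) = 2 → bit 0, carry out 1
  col 8: 1 + 1 + 1 (carry in) = 3 → bit 1, carry out 1
  col 9: 1 + 1 + 1 (carry in) = 3 → bit 1, carry out 1
  col 10: 0 + 0 + 1 (carry in) = 1 → bit 1, carry out 0
Reading bits MSB→LSB: 11101100011
Strip leading zeros: 11101100011
= 11101100011


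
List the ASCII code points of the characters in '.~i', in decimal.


String: '.~i'  (3 characters)
Per-character ASCII lookup:
  '.': special character: '.' = 46
  '~': special character: '~' = 126
  'i': lowercase starts at 97: 'i' = 97 + 8 = 105
= 46 126 105


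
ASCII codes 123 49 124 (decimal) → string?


Codes (decimal): 123 49 124
Per-code ASCII lookup:
  123  (special character) → '{'
  49  (range 48-57: digits, 49 - 48 = 1) → '1'
  124  (special character) → '|'
= '{1|'


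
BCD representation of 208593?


Each digit → 4-bit binary:
  2 → 0010
  0 → 0000
  8 → 1000
  5 → 0101
  9 → 1001
  3 → 0011
= 0010 0000 1000 0101 1001 0011


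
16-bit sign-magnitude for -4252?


Sign bit: 1 (negative)
Magnitude: 4252 = 001000010011100
= 1001000010011100


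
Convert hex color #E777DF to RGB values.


Hex: #E777DF
R = E7₁₆ = 231
G = 77₁₆ = 119
B = DF₁₆ = 223
= RGB(231, 119, 223)


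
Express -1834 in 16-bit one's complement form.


Original: 0000011100101010
Invert all bits:
  bit 0: 0 → 1
  bit 1: 0 → 1
  bit 2: 0 → 1
  bit 3: 0 → 1
  bit 4: 0 → 1
  bit 5: 1 → 0
  bit 6: 1 → 0
  bit 7: 1 → 0
  bit 8: 0 → 1
  bit 9: 0 → 1
  bit 10: 1 → 0
  bit 11: 0 → 1
  bit 12: 1 → 0
  bit 13: 0 → 1
  bit 14: 1 → 0
  bit 15: 0 → 1
= 1111100011010101


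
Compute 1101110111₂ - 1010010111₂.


Align and subtract column by column (LSB to MSB, borrowing when needed):
  1101110111
- 1010010111
  ----------
  col 0: (1 - 0 borrow-in) - 1 → 1 - 1 = 0, borrow out 0
  col 1: (1 - 0 borrow-in) - 1 → 1 - 1 = 0, borrow out 0
  col 2: (1 - 0 borrow-in) - 1 → 1 - 1 = 0, borrow out 0
  col 3: (0 - 0 borrow-in) - 0 → 0 - 0 = 0, borrow out 0
  col 4: (1 - 0 borrow-in) - 1 → 1 - 1 = 0, borrow out 0
  col 5: (1 - 0 borrow-in) - 0 → 1 - 0 = 1, borrow out 0
  col 6: (1 - 0 borrow-in) - 0 → 1 - 0 = 1, borrow out 0
  col 7: (0 - 0 borrow-in) - 1 → borrow from next column: (0+2) - 1 = 1, borrow out 1
  col 8: (1 - 1 borrow-in) - 0 → 0 - 0 = 0, borrow out 0
  col 9: (1 - 0 borrow-in) - 1 → 1 - 1 = 0, borrow out 0
Reading bits MSB→LSB: 0011100000
Strip leading zeros: 11100000
= 11100000


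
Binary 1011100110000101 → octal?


Group into 3-bit groups: 001011100110000101
  001 = 1
  011 = 3
  100 = 4
  110 = 6
  000 = 0
  101 = 5
= 0o134605


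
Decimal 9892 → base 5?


Divide by 5 repeatedly:
9892 ÷ 5 = 1978 remainder 2
1978 ÷ 5 = 395 remainder 3
395 ÷ 5 = 79 remainder 0
79 ÷ 5 = 15 remainder 4
15 ÷ 5 = 3 remainder 0
3 ÷ 5 = 0 remainder 3
Reading remainders bottom-up:
= 304032


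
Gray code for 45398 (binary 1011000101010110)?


Binary: 1011000101010110
Gray code: G = B XOR (B >> 1)
B >> 1 = 0101100010101011
1011000101010110 XOR 0101100010101011:
  1 XOR 0 = 1
  0 XOR 1 = 1
  1 XOR 0 = 1
  1 XOR 1 = 0
  0 XOR 1 = 1
  0 XOR 0 = 0
  0 XOR 0 = 0
  1 XOR 0 = 1
  0 XOR 1 = 1
  1 XOR 0 = 1
  0 XOR 1 = 1
  1 XOR 0 = 1
  0 XOR 1 = 1
  1 XOR 0 = 1
  1 XOR 1 = 0
  0 XOR 1 = 1
= 1110100111111101


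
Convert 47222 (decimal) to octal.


Divide by 8 repeatedly:
47222 ÷ 8 = 5902 remainder 6
5902 ÷ 8 = 737 remainder 6
737 ÷ 8 = 92 remainder 1
92 ÷ 8 = 11 remainder 4
11 ÷ 8 = 1 remainder 3
1 ÷ 8 = 0 remainder 1
Reading remainders bottom-up:
= 0o134166


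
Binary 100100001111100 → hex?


Group into 4-bit nibbles: 0100100001111100
  0100 = 4
  1000 = 8
  0111 = 7
  1100 = C
= 0x487C


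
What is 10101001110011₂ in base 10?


Positional values:
Bit 0: 1 × 2^0 = 1
Bit 1: 1 × 2^1 = 2
Bit 4: 1 × 2^4 = 16
Bit 5: 1 × 2^5 = 32
Bit 6: 1 × 2^6 = 64
Bit 9: 1 × 2^9 = 512
Bit 11: 1 × 2^11 = 2048
Bit 13: 1 × 2^13 = 8192
Sum = 1 + 2 + 16 + 32 + 64 + 512 + 2048 + 8192
= 10867


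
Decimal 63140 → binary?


Divide by 2 repeatedly:
63140 ÷ 2 = 31570 remainder 0
31570 ÷ 2 = 15785 remainder 0
15785 ÷ 2 = 7892 remainder 1
7892 ÷ 2 = 3946 remainder 0
3946 ÷ 2 = 1973 remainder 0
1973 ÷ 2 = 986 remainder 1
986 ÷ 2 = 493 remainder 0
493 ÷ 2 = 246 remainder 1
246 ÷ 2 = 123 remainder 0
123 ÷ 2 = 61 remainder 1
61 ÷ 2 = 30 remainder 1
30 ÷ 2 = 15 remainder 0
15 ÷ 2 = 7 remainder 1
7 ÷ 2 = 3 remainder 1
3 ÷ 2 = 1 remainder 1
1 ÷ 2 = 0 remainder 1
Reading remainders bottom-up:
= 1111011010100100


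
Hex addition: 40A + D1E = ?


Align and add column by column (LSB to MSB, each column mod 16 with carry):
  040A
+ 0D1E
  ----
  col 0: A(10) + E(14) + 0 (carry in) = 24 → 8(8), carry out 1
  col 1: 0(0) + 1(1) + 1 (carry in) = 2 → 2(2), carry out 0
  col 2: 4(4) + D(13) + 0 (carry in) = 17 → 1(1), carry out 1
  col 3: 0(0) + 0(0) + 1 (carry in) = 1 → 1(1), carry out 0
Reading digits MSB→LSB: 1128
Strip leading zeros: 1128
= 0x1128


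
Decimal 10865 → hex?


Divide by 16 repeatedly:
10865 ÷ 16 = 679 remainder 1 (1)
679 ÷ 16 = 42 remainder 7 (7)
42 ÷ 16 = 2 remainder 10 (A)
2 ÷ 16 = 0 remainder 2 (2)
Reading remainders bottom-up:
= 0x2A71


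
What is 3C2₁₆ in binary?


Each hex digit → 4 binary bits:
  3 = 0011
  C = 1100
  2 = 0010
Concatenate: 0011 1100 0010
= 001111000010


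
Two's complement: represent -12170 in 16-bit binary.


Original: 0010111110001010
Step 1 - Invert all bits: 1101000001110101
Step 2 - Add 1: 1101000001110101 + 1
= 1101000001110110 (represents -12170)
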